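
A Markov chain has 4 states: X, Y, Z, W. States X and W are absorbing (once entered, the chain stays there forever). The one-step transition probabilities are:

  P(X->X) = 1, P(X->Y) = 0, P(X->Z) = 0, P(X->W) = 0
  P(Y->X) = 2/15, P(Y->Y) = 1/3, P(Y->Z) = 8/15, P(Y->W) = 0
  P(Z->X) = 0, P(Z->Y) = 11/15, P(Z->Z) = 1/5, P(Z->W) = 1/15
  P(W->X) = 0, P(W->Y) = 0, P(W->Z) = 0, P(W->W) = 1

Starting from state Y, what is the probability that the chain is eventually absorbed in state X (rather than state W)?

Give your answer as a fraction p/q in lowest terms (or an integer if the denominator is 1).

Let a_i = P(absorbed in X | start in state i).
Boundary conditions: a_X = 1, a_W = 0.
For each transient state i, a_i = sum_j P(i->j) * a_j:
  a_Y = 2/15*a_X + 1/3*a_Y + 8/15*a_Z + 0*a_W
  a_Z = 0*a_X + 11/15*a_Y + 1/5*a_Z + 1/15*a_W

Substituting a_X = 1 and a_W = 0, rearrange to (I - Q) a = r where r[i] = P(i -> X):
  [2/3, -8/15] . (a_Y, a_Z) = 2/15
  [-11/15, 4/5] . (a_Y, a_Z) = 0

Solving yields:
  a_Y = 3/4
  a_Z = 11/16

Starting state is Y, so the absorption probability is a_Y = 3/4.

Answer: 3/4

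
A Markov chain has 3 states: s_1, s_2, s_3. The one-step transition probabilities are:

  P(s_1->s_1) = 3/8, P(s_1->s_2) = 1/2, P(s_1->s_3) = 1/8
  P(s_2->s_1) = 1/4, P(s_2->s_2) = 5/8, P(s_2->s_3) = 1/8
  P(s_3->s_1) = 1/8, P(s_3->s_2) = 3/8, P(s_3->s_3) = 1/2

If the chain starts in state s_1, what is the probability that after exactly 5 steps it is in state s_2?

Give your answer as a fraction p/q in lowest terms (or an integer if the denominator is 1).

Answer: 4453/8192

Derivation:
Computing P^5 by repeated multiplication:
P^1 =
  s_1: [3/8, 1/2, 1/8]
  s_2: [1/4, 5/8, 1/8]
  s_3: [1/8, 3/8, 1/2]
P^2 =
  s_1: [9/32, 35/64, 11/64]
  s_2: [17/64, 9/16, 11/64]
  s_3: [13/64, 31/64, 5/16]
P^3 =
  s_1: [135/512, 35/64, 97/512]
  s_2: [67/256, 281/512, 97/512]
  s_3: [121/512, 267/512, 31/128]
P^4 =
  s_1: [531/2048, 2231/4096, 803/4096]
  s_2: [1061/4096, 279/512, 803/4096]
  s_3: [1021/4096, 2191/4096, 221/1024]
P^5 =
  s_1: [8451/32768, 4453/8192, 6505/32768]
  s_2: [4225/16384, 17813/32768, 6505/32768]
  s_3: [8329/32768, 17691/32768, 1687/8192]

(P^5)[s_1 -> s_2] = 4453/8192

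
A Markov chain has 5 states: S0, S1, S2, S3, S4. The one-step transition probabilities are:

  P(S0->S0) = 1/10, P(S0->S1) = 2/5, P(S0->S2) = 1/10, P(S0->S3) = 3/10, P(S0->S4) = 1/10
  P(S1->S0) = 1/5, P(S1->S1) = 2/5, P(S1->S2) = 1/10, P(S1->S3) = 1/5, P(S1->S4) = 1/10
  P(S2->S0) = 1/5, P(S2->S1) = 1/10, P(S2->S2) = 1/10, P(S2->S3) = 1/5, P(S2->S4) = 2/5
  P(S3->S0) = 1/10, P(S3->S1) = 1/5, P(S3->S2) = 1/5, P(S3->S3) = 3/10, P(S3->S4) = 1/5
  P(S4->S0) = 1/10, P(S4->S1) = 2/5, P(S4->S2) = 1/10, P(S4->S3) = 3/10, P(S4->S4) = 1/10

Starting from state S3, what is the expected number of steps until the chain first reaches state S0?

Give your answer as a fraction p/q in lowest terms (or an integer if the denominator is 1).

Answer: 5000/709

Derivation:
Let h_i = expected steps to first reach S0 from state i.
Boundary: h_S0 = 0.
First-step equations for the other states:
  h_S1 = 1 + 1/5*h_S0 + 2/5*h_S1 + 1/10*h_S2 + 1/5*h_S3 + 1/10*h_S4
  h_S2 = 1 + 1/5*h_S0 + 1/10*h_S1 + 1/10*h_S2 + 1/5*h_S3 + 2/5*h_S4
  h_S3 = 1 + 1/10*h_S0 + 1/5*h_S1 + 1/5*h_S2 + 3/10*h_S3 + 1/5*h_S4
  h_S4 = 1 + 1/10*h_S0 + 2/5*h_S1 + 1/10*h_S2 + 3/10*h_S3 + 1/10*h_S4

Substituting h_S0 = 0 and rearranging gives the linear system (I - Q) h = 1:
  [3/5, -1/10, -1/5, -1/10] . (h_S1, h_S2, h_S3, h_S4) = 1
  [-1/10, 9/10, -1/5, -2/5] . (h_S1, h_S2, h_S3, h_S4) = 1
  [-1/5, -1/5, 7/10, -1/5] . (h_S1, h_S2, h_S3, h_S4) = 1
  [-2/5, -1/10, -3/10, 9/10] . (h_S1, h_S2, h_S3, h_S4) = 1

Solving yields:
  h_S1 = 4435/709
  h_S2 = 4585/709
  h_S3 = 5000/709
  h_S4 = 4935/709

Starting state is S3, so the expected hitting time is h_S3 = 5000/709.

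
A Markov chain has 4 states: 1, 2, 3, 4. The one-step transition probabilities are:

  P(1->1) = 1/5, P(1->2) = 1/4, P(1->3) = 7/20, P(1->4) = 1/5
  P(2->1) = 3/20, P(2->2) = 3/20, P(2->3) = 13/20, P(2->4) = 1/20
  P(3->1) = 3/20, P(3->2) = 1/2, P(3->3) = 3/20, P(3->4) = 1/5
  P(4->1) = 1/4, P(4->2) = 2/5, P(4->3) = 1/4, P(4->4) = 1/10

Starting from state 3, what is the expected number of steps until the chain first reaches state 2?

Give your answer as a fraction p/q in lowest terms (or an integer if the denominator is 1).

Answer: 4180/1829

Derivation:
Let h_i = expected steps to first reach 2 from state i.
Boundary: h_2 = 0.
First-step equations for the other states:
  h_1 = 1 + 1/5*h_1 + 1/4*h_2 + 7/20*h_3 + 1/5*h_4
  h_3 = 1 + 3/20*h_1 + 1/2*h_2 + 3/20*h_3 + 1/5*h_4
  h_4 = 1 + 1/4*h_1 + 2/5*h_2 + 1/4*h_3 + 1/10*h_4

Substituting h_2 = 0 and rearranging gives the linear system (I - Q) h = 1:
  [4/5, -7/20, -1/5] . (h_1, h_3, h_4) = 1
  [-3/20, 17/20, -1/5] . (h_1, h_3, h_4) = 1
  [-1/4, -1/4, 9/10] . (h_1, h_3, h_4) = 1

Solving yields:
  h_1 = 5280/1829
  h_3 = 4180/1829
  h_4 = 4660/1829

Starting state is 3, so the expected hitting time is h_3 = 4180/1829.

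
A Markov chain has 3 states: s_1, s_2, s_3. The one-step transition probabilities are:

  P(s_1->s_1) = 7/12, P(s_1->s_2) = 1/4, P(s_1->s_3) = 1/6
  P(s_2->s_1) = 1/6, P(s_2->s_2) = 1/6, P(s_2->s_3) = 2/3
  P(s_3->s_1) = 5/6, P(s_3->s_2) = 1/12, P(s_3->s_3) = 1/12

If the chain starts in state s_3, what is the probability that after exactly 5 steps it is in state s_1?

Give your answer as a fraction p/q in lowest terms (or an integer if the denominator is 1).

Computing P^5 by repeated multiplication:
P^1 =
  s_1: [7/12, 1/4, 1/6]
  s_2: [1/6, 1/6, 2/3]
  s_3: [5/6, 1/12, 1/12]
P^2 =
  s_1: [25/48, 29/144, 5/18]
  s_2: [49/72, 1/8, 7/36]
  s_3: [41/72, 11/48, 29/144]
P^3 =
  s_1: [983/1728, 323/1728, 211/864]
  s_2: [167/288, 179/864, 23/108]
  s_3: [155/288, 341/1728, 457/1728]
P^4 =
  s_1: [11747/20736, 1339/6912, 1243/5184]
  s_2: [5705/10368, 2045/10368, 1309/5184]
  s_3: [5881/10368, 3929/20736, 5045/20736]
P^5 =
  s_1: [46661/82944, 48247/248832, 30301/124416]
  s_2: [70205/124416, 2647/13824, 7597/31104]
  s_3: [70321/124416, 16063/82944, 60001/248832]

(P^5)[s_3 -> s_1] = 70321/124416

Answer: 70321/124416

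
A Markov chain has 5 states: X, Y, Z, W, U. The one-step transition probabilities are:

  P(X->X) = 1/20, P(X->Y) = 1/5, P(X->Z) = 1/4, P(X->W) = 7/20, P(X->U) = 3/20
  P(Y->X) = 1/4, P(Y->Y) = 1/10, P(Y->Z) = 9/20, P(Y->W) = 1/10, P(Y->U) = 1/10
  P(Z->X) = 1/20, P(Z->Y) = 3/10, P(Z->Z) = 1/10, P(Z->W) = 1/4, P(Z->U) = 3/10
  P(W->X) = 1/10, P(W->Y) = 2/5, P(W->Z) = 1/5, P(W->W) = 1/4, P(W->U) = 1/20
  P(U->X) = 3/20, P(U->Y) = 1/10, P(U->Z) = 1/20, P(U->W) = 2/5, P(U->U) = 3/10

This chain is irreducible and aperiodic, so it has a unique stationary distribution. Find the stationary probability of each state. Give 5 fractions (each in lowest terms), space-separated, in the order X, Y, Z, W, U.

The stationary distribution satisfies pi = pi * P, i.e.:
  pi_X = 1/20*pi_X + 1/4*pi_Y + 1/20*pi_Z + 1/10*pi_W + 3/20*pi_U
  pi_Y = 1/5*pi_X + 1/10*pi_Y + 3/10*pi_Z + 2/5*pi_W + 1/10*pi_U
  pi_Z = 1/4*pi_X + 9/20*pi_Y + 1/10*pi_Z + 1/5*pi_W + 1/20*pi_U
  pi_W = 7/20*pi_X + 1/10*pi_Y + 1/4*pi_Z + 1/4*pi_W + 2/5*pi_U
  pi_U = 3/20*pi_X + 1/10*pi_Y + 3/10*pi_Z + 1/20*pi_W + 3/10*pi_U
with normalization: pi_X + pi_Y + pi_Z + pi_W + pi_U = 1.

Using the first 4 balance equations plus normalization, the linear system A*pi = b is:
  [-19/20, 1/4, 1/20, 1/10, 3/20] . pi = 0
  [1/5, -9/10, 3/10, 2/5, 1/10] . pi = 0
  [1/4, 9/20, -9/10, 1/5, 1/20] . pi = 0
  [7/20, 1/10, 1/4, -3/4, 2/5] . pi = 0
  [1, 1, 1, 1, 1] . pi = 1

Solving yields:
  pi_X = 2116/16765
  pi_Y = 7781/33530
  pi_Z = 3637/16765
  pi_W = 850/3353
  pi_U = 5743/33530

Verification (pi * P):
  2116/16765*1/20 + 7781/33530*1/4 + 3637/16765*1/20 + 850/3353*1/10 + 5743/33530*3/20 = 2116/16765 = pi_X  (ok)
  2116/16765*1/5 + 7781/33530*1/10 + 3637/16765*3/10 + 850/3353*2/5 + 5743/33530*1/10 = 7781/33530 = pi_Y  (ok)
  2116/16765*1/4 + 7781/33530*9/20 + 3637/16765*1/10 + 850/3353*1/5 + 5743/33530*1/20 = 3637/16765 = pi_Z  (ok)
  2116/16765*7/20 + 7781/33530*1/10 + 3637/16765*1/4 + 850/3353*1/4 + 5743/33530*2/5 = 850/3353 = pi_W  (ok)
  2116/16765*3/20 + 7781/33530*1/10 + 3637/16765*3/10 + 850/3353*1/20 + 5743/33530*3/10 = 5743/33530 = pi_U  (ok)

Answer: 2116/16765 7781/33530 3637/16765 850/3353 5743/33530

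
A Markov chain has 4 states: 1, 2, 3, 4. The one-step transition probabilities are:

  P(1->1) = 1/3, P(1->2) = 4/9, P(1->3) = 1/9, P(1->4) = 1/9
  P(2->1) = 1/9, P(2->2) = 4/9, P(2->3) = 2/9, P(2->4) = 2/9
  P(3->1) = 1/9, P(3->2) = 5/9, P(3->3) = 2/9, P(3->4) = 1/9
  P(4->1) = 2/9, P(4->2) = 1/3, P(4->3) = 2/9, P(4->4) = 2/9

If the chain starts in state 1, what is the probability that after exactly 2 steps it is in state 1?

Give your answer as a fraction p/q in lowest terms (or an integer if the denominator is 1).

Computing P^2 by repeated multiplication:
P^1 =
  1: [1/3, 4/9, 1/9, 1/9]
  2: [1/9, 4/9, 2/9, 2/9]
  3: [1/9, 5/9, 2/9, 1/9]
  4: [2/9, 1/3, 2/9, 2/9]
P^2 =
  1: [16/81, 4/9, 5/27, 14/81]
  2: [13/81, 4/9, 17/81, 5/27]
  3: [4/27, 37/81, 17/81, 5/27]
  4: [5/27, 4/9, 16/81, 14/81]

(P^2)[1 -> 1] = 16/81

Answer: 16/81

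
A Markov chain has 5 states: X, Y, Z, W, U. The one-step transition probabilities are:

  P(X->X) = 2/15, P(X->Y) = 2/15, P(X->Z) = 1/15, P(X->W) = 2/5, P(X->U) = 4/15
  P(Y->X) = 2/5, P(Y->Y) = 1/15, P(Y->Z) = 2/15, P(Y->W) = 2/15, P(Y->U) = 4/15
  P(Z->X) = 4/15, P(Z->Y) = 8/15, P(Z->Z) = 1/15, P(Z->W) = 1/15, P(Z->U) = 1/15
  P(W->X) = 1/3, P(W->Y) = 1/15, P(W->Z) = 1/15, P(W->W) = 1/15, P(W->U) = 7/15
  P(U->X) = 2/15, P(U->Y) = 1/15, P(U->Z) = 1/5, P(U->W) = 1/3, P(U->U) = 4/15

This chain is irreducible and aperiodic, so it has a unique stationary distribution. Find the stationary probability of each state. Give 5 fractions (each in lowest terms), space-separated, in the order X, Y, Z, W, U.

Answer: 16652/72195 1955/14439 8254/72195 16594/72195 4184/14439

Derivation:
The stationary distribution satisfies pi = pi * P, i.e.:
  pi_X = 2/15*pi_X + 2/5*pi_Y + 4/15*pi_Z + 1/3*pi_W + 2/15*pi_U
  pi_Y = 2/15*pi_X + 1/15*pi_Y + 8/15*pi_Z + 1/15*pi_W + 1/15*pi_U
  pi_Z = 1/15*pi_X + 2/15*pi_Y + 1/15*pi_Z + 1/15*pi_W + 1/5*pi_U
  pi_W = 2/5*pi_X + 2/15*pi_Y + 1/15*pi_Z + 1/15*pi_W + 1/3*pi_U
  pi_U = 4/15*pi_X + 4/15*pi_Y + 1/15*pi_Z + 7/15*pi_W + 4/15*pi_U
with normalization: pi_X + pi_Y + pi_Z + pi_W + pi_U = 1.

Using the first 4 balance equations plus normalization, the linear system A*pi = b is:
  [-13/15, 2/5, 4/15, 1/3, 2/15] . pi = 0
  [2/15, -14/15, 8/15, 1/15, 1/15] . pi = 0
  [1/15, 2/15, -14/15, 1/15, 1/5] . pi = 0
  [2/5, 2/15, 1/15, -14/15, 1/3] . pi = 0
  [1, 1, 1, 1, 1] . pi = 1

Solving yields:
  pi_X = 16652/72195
  pi_Y = 1955/14439
  pi_Z = 8254/72195
  pi_W = 16594/72195
  pi_U = 4184/14439

Verification (pi * P):
  16652/72195*2/15 + 1955/14439*2/5 + 8254/72195*4/15 + 16594/72195*1/3 + 4184/14439*2/15 = 16652/72195 = pi_X  (ok)
  16652/72195*2/15 + 1955/14439*1/15 + 8254/72195*8/15 + 16594/72195*1/15 + 4184/14439*1/15 = 1955/14439 = pi_Y  (ok)
  16652/72195*1/15 + 1955/14439*2/15 + 8254/72195*1/15 + 16594/72195*1/15 + 4184/14439*1/5 = 8254/72195 = pi_Z  (ok)
  16652/72195*2/5 + 1955/14439*2/15 + 8254/72195*1/15 + 16594/72195*1/15 + 4184/14439*1/3 = 16594/72195 = pi_W  (ok)
  16652/72195*4/15 + 1955/14439*4/15 + 8254/72195*1/15 + 16594/72195*7/15 + 4184/14439*4/15 = 4184/14439 = pi_U  (ok)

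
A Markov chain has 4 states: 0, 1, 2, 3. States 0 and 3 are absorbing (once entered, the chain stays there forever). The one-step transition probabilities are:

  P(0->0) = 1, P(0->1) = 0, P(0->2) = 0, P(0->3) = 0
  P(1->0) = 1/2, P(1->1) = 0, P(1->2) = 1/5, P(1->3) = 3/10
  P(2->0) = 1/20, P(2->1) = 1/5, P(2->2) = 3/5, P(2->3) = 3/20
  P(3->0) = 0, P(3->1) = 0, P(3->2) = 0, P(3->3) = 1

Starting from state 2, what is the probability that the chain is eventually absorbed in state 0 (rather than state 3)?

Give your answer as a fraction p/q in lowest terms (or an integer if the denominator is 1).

Answer: 5/12

Derivation:
Let a_i = P(absorbed in 0 | start in state i).
Boundary conditions: a_0 = 1, a_3 = 0.
For each transient state i, a_i = sum_j P(i->j) * a_j:
  a_1 = 1/2*a_0 + 0*a_1 + 1/5*a_2 + 3/10*a_3
  a_2 = 1/20*a_0 + 1/5*a_1 + 3/5*a_2 + 3/20*a_3

Substituting a_0 = 1 and a_3 = 0, rearrange to (I - Q) a = r where r[i] = P(i -> 0):
  [1, -1/5] . (a_1, a_2) = 1/2
  [-1/5, 2/5] . (a_1, a_2) = 1/20

Solving yields:
  a_1 = 7/12
  a_2 = 5/12

Starting state is 2, so the absorption probability is a_2 = 5/12.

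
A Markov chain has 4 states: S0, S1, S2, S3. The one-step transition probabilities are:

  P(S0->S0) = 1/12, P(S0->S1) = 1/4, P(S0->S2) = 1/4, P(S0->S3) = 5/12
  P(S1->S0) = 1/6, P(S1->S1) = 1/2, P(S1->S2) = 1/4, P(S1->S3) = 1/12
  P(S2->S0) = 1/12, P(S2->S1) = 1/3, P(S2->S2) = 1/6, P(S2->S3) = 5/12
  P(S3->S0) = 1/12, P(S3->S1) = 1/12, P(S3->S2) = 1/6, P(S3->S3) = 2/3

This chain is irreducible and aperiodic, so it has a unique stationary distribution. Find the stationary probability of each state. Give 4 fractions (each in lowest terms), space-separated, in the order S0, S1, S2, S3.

The stationary distribution satisfies pi = pi * P, i.e.:
  pi_S0 = 1/12*pi_S0 + 1/6*pi_S1 + 1/12*pi_S2 + 1/12*pi_S3
  pi_S1 = 1/4*pi_S0 + 1/2*pi_S1 + 1/3*pi_S2 + 1/12*pi_S3
  pi_S2 = 1/4*pi_S0 + 1/4*pi_S1 + 1/6*pi_S2 + 1/6*pi_S3
  pi_S3 = 5/12*pi_S0 + 1/12*pi_S1 + 5/12*pi_S2 + 2/3*pi_S3
with normalization: pi_S0 + pi_S1 + pi_S2 + pi_S3 = 1.

Using the first 3 balance equations plus normalization, the linear system A*pi = b is:
  [-11/12, 1/6, 1/12, 1/12] . pi = 0
  [1/4, -1/2, 1/3, 1/12] . pi = 0
  [1/4, 1/4, -5/6, 1/6] . pi = 0
  [1, 1, 1, 1] . pi = 1

Solving yields:
  pi_S0 = 11/105
  pi_S1 = 9/35
  pi_S2 = 62/315
  pi_S3 = 139/315

Verification (pi * P):
  11/105*1/12 + 9/35*1/6 + 62/315*1/12 + 139/315*1/12 = 11/105 = pi_S0  (ok)
  11/105*1/4 + 9/35*1/2 + 62/315*1/3 + 139/315*1/12 = 9/35 = pi_S1  (ok)
  11/105*1/4 + 9/35*1/4 + 62/315*1/6 + 139/315*1/6 = 62/315 = pi_S2  (ok)
  11/105*5/12 + 9/35*1/12 + 62/315*5/12 + 139/315*2/3 = 139/315 = pi_S3  (ok)

Answer: 11/105 9/35 62/315 139/315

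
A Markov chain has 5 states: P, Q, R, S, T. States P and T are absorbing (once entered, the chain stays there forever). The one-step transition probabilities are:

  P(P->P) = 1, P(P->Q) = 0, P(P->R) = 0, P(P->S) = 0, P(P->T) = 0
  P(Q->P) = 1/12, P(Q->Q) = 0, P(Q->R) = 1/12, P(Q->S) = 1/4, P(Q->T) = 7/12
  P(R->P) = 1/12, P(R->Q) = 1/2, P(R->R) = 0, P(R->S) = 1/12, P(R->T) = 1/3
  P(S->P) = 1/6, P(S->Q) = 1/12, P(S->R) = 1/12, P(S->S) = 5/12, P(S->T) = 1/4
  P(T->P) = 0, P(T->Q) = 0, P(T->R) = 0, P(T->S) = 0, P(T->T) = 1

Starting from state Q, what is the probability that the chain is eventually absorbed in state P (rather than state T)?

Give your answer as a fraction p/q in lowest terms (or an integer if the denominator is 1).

Let a_i = P(absorbed in P | start in state i).
Boundary conditions: a_P = 1, a_T = 0.
For each transient state i, a_i = sum_j P(i->j) * a_j:
  a_Q = 1/12*a_P + 0*a_Q + 1/12*a_R + 1/4*a_S + 7/12*a_T
  a_R = 1/12*a_P + 1/2*a_Q + 0*a_R + 1/12*a_S + 1/3*a_T
  a_S = 1/6*a_P + 1/12*a_Q + 1/12*a_R + 5/12*a_S + 1/4*a_T

Substituting a_P = 1 and a_T = 0, rearrange to (I - Q) a = r where r[i] = P(i -> P):
  [1, -1/12, -1/4] . (a_Q, a_R, a_S) = 1/12
  [-1/2, 1, -1/12] . (a_Q, a_R, a_S) = 1/12
  [-1/12, -1/12, 7/12] . (a_Q, a_R, a_S) = 1/6

Solving yields:
  a_Q = 167/899
  a_R = 184/899
  a_S = 307/899

Starting state is Q, so the absorption probability is a_Q = 167/899.

Answer: 167/899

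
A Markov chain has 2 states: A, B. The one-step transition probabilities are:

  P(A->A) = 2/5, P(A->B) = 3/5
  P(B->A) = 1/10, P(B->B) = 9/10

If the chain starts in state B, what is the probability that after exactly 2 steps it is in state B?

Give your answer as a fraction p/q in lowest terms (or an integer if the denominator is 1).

Computing P^2 by repeated multiplication:
P^1 =
  A: [2/5, 3/5]
  B: [1/10, 9/10]
P^2 =
  A: [11/50, 39/50]
  B: [13/100, 87/100]

(P^2)[B -> B] = 87/100

Answer: 87/100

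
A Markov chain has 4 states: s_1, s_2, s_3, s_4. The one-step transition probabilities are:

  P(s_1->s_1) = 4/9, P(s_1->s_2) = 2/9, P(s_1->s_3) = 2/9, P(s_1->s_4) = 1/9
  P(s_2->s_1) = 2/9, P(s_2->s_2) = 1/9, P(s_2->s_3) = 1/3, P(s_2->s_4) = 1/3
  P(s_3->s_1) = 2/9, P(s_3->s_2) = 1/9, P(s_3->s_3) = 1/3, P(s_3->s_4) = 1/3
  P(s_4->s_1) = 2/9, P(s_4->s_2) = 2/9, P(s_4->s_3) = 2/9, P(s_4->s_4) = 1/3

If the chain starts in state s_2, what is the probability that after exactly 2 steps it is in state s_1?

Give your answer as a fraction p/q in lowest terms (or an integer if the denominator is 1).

Computing P^2 by repeated multiplication:
P^1 =
  s_1: [4/9, 2/9, 2/9, 1/9]
  s_2: [2/9, 1/9, 1/3, 1/3]
  s_3: [2/9, 1/9, 1/3, 1/3]
  s_4: [2/9, 2/9, 2/9, 1/3]
P^2 =
  s_1: [26/81, 14/81, 22/81, 19/81]
  s_2: [22/81, 14/81, 22/81, 23/81]
  s_3: [22/81, 14/81, 22/81, 23/81]
  s_4: [22/81, 14/81, 22/81, 23/81]

(P^2)[s_2 -> s_1] = 22/81

Answer: 22/81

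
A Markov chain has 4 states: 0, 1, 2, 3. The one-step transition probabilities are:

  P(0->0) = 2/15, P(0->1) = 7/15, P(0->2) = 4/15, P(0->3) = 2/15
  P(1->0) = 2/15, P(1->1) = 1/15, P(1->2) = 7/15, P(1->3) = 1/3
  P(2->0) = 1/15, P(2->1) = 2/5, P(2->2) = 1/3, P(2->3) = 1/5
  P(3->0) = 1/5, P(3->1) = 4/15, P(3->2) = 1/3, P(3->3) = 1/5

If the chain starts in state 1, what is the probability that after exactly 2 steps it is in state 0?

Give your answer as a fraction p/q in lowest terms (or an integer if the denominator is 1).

Computing P^2 by repeated multiplication:
P^1 =
  0: [2/15, 7/15, 4/15, 2/15]
  1: [2/15, 1/15, 7/15, 1/3]
  2: [1/15, 2/5, 1/3, 1/5]
  3: [1/5, 4/15, 1/3, 1/5]
P^2 =
  0: [28/225, 53/225, 29/75, 19/75]
  1: [28/225, 77/225, 1/3, 1/5]
  2: [28/225, 11/45, 86/225, 56/225]
  3: [28/225, 67/225, 16/45, 2/9]

(P^2)[1 -> 0] = 28/225

Answer: 28/225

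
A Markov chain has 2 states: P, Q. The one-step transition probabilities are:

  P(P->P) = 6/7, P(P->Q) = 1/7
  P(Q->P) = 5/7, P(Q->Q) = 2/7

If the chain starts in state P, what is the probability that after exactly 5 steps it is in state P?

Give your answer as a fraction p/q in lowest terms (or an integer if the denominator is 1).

Computing P^5 by repeated multiplication:
P^1 =
  P: [6/7, 1/7]
  Q: [5/7, 2/7]
P^2 =
  P: [41/49, 8/49]
  Q: [40/49, 9/49]
P^3 =
  P: [286/343, 57/343]
  Q: [285/343, 58/343]
P^4 =
  P: [2001/2401, 400/2401]
  Q: [2000/2401, 401/2401]
P^5 =
  P: [14006/16807, 2801/16807]
  Q: [14005/16807, 2802/16807]

(P^5)[P -> P] = 14006/16807

Answer: 14006/16807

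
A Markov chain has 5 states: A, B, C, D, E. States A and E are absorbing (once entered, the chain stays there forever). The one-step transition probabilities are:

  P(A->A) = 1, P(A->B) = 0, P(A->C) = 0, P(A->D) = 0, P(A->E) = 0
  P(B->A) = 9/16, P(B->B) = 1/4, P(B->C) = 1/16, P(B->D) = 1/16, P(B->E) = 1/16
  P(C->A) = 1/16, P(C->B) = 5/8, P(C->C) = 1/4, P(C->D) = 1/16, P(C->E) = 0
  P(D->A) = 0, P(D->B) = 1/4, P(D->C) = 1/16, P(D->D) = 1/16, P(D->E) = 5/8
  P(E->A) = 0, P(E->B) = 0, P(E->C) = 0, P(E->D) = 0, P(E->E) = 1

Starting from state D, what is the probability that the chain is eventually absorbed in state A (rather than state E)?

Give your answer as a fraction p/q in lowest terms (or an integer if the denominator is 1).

Let a_i = P(absorbed in A | start in state i).
Boundary conditions: a_A = 1, a_E = 0.
For each transient state i, a_i = sum_j P(i->j) * a_j:
  a_B = 9/16*a_A + 1/4*a_B + 1/16*a_C + 1/16*a_D + 1/16*a_E
  a_C = 1/16*a_A + 5/8*a_B + 1/4*a_C + 1/16*a_D + 0*a_E
  a_D = 0*a_A + 1/4*a_B + 1/16*a_C + 1/16*a_D + 5/8*a_E

Substituting a_A = 1 and a_E = 0, rearrange to (I - Q) a = r where r[i] = P(i -> A):
  [3/4, -1/16, -1/16] . (a_B, a_C, a_D) = 9/16
  [-5/8, 3/4, -1/16] . (a_B, a_C, a_D) = 1/16
  [-1/4, -1/16, 15/16] . (a_B, a_C, a_D) = 0

Solving yields:
  a_B = 1627/1936
  a_C = 71/88
  a_D = 269/968

Starting state is D, so the absorption probability is a_D = 269/968.

Answer: 269/968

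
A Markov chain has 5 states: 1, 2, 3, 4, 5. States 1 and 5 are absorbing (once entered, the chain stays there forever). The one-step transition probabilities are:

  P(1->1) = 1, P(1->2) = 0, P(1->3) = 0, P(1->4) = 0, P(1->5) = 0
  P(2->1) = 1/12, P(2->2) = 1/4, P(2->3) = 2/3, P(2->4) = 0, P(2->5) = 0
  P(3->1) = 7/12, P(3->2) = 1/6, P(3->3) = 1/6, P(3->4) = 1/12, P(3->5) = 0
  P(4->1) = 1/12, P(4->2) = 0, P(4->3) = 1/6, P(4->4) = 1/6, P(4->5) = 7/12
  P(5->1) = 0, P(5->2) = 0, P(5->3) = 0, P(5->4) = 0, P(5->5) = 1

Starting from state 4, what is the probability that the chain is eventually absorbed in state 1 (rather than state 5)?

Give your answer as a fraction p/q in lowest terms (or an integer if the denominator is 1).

Answer: 102/361

Derivation:
Let a_i = P(absorbed in 1 | start in state i).
Boundary conditions: a_1 = 1, a_5 = 0.
For each transient state i, a_i = sum_j P(i->j) * a_j:
  a_2 = 1/12*a_1 + 1/4*a_2 + 2/3*a_3 + 0*a_4 + 0*a_5
  a_3 = 7/12*a_1 + 1/6*a_2 + 1/6*a_3 + 1/12*a_4 + 0*a_5
  a_4 = 1/12*a_1 + 0*a_2 + 1/6*a_3 + 1/6*a_4 + 7/12*a_5

Substituting a_1 = 1 and a_5 = 0, rearrange to (I - Q) a = r where r[i] = P(i -> 1):
  [3/4, -2/3, 0] . (a_2, a_3, a_4) = 1/12
  [-1/6, 5/6, -1/12] . (a_2, a_3, a_4) = 7/12
  [0, -1/6, 5/6] . (a_2, a_3, a_4) = 1/12

Solving yields:
  a_2 = 333/361
  a_3 = 659/722
  a_4 = 102/361

Starting state is 4, so the absorption probability is a_4 = 102/361.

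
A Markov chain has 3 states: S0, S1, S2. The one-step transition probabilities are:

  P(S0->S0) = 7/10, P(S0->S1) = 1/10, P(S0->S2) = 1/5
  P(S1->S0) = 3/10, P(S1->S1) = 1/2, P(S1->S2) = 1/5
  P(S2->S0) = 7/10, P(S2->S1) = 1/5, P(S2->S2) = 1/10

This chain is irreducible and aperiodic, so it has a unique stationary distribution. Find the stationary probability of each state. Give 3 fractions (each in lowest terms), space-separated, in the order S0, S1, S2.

Answer: 41/66 13/66 2/11

Derivation:
The stationary distribution satisfies pi = pi * P, i.e.:
  pi_S0 = 7/10*pi_S0 + 3/10*pi_S1 + 7/10*pi_S2
  pi_S1 = 1/10*pi_S0 + 1/2*pi_S1 + 1/5*pi_S2
  pi_S2 = 1/5*pi_S0 + 1/5*pi_S1 + 1/10*pi_S2
with normalization: pi_S0 + pi_S1 + pi_S2 = 1.

Using the first 2 balance equations plus normalization, the linear system A*pi = b is:
  [-3/10, 3/10, 7/10] . pi = 0
  [1/10, -1/2, 1/5] . pi = 0
  [1, 1, 1] . pi = 1

Solving yields:
  pi_S0 = 41/66
  pi_S1 = 13/66
  pi_S2 = 2/11

Verification (pi * P):
  41/66*7/10 + 13/66*3/10 + 2/11*7/10 = 41/66 = pi_S0  (ok)
  41/66*1/10 + 13/66*1/2 + 2/11*1/5 = 13/66 = pi_S1  (ok)
  41/66*1/5 + 13/66*1/5 + 2/11*1/10 = 2/11 = pi_S2  (ok)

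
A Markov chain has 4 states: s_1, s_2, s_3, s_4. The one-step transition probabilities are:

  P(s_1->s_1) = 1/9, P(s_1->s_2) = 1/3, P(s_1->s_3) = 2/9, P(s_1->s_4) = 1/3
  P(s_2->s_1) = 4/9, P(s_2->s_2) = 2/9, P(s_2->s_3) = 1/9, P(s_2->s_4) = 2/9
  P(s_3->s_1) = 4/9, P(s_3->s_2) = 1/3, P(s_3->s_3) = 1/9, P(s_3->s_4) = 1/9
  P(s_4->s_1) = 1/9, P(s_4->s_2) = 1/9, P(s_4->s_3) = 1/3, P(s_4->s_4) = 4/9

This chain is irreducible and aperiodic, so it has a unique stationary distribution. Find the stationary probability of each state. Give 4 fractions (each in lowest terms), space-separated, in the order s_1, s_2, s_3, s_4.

Answer: 209/804 97/402 55/268 59/201

Derivation:
The stationary distribution satisfies pi = pi * P, i.e.:
  pi_s_1 = 1/9*pi_s_1 + 4/9*pi_s_2 + 4/9*pi_s_3 + 1/9*pi_s_4
  pi_s_2 = 1/3*pi_s_1 + 2/9*pi_s_2 + 1/3*pi_s_3 + 1/9*pi_s_4
  pi_s_3 = 2/9*pi_s_1 + 1/9*pi_s_2 + 1/9*pi_s_3 + 1/3*pi_s_4
  pi_s_4 = 1/3*pi_s_1 + 2/9*pi_s_2 + 1/9*pi_s_3 + 4/9*pi_s_4
with normalization: pi_s_1 + pi_s_2 + pi_s_3 + pi_s_4 = 1.

Using the first 3 balance equations plus normalization, the linear system A*pi = b is:
  [-8/9, 4/9, 4/9, 1/9] . pi = 0
  [1/3, -7/9, 1/3, 1/9] . pi = 0
  [2/9, 1/9, -8/9, 1/3] . pi = 0
  [1, 1, 1, 1] . pi = 1

Solving yields:
  pi_s_1 = 209/804
  pi_s_2 = 97/402
  pi_s_3 = 55/268
  pi_s_4 = 59/201

Verification (pi * P):
  209/804*1/9 + 97/402*4/9 + 55/268*4/9 + 59/201*1/9 = 209/804 = pi_s_1  (ok)
  209/804*1/3 + 97/402*2/9 + 55/268*1/3 + 59/201*1/9 = 97/402 = pi_s_2  (ok)
  209/804*2/9 + 97/402*1/9 + 55/268*1/9 + 59/201*1/3 = 55/268 = pi_s_3  (ok)
  209/804*1/3 + 97/402*2/9 + 55/268*1/9 + 59/201*4/9 = 59/201 = pi_s_4  (ok)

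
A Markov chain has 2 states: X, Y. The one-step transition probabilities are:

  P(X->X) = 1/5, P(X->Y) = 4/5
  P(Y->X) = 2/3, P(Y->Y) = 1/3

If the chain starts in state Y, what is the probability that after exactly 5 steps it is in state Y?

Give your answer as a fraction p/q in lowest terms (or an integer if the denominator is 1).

Answer: 81313/151875

Derivation:
Computing P^5 by repeated multiplication:
P^1 =
  X: [1/5, 4/5]
  Y: [2/3, 1/3]
P^2 =
  X: [43/75, 32/75]
  Y: [16/45, 29/45]
P^3 =
  X: [449/1125, 676/1125]
  Y: [338/675, 337/675]
P^4 =
  X: [8107/16875, 8768/16875]
  Y: [4384/10125, 5741/10125]
P^5 =
  X: [112001/253125, 141124/253125]
  Y: [70562/151875, 81313/151875]

(P^5)[Y -> Y] = 81313/151875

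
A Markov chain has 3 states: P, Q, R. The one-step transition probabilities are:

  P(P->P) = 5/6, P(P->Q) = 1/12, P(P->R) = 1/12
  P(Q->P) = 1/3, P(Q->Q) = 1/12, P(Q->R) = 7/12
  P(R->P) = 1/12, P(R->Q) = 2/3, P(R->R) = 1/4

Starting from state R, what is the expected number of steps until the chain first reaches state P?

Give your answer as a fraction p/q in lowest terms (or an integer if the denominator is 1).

Let h_i = expected steps to first reach P from state i.
Boundary: h_P = 0.
First-step equations for the other states:
  h_Q = 1 + 1/3*h_P + 1/12*h_Q + 7/12*h_R
  h_R = 1 + 1/12*h_P + 2/3*h_Q + 1/4*h_R

Substituting h_P = 0 and rearranging gives the linear system (I - Q) h = 1:
  [11/12, -7/12] . (h_Q, h_R) = 1
  [-2/3, 3/4] . (h_Q, h_R) = 1

Solving yields:
  h_Q = 192/43
  h_R = 228/43

Starting state is R, so the expected hitting time is h_R = 228/43.

Answer: 228/43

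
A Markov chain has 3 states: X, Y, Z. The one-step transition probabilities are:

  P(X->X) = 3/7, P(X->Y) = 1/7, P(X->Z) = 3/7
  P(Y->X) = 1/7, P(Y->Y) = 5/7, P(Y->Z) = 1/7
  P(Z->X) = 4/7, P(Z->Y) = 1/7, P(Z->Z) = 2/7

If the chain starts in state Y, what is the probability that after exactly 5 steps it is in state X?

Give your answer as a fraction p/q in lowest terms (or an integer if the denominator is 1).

Answer: 5893/16807

Derivation:
Computing P^5 by repeated multiplication:
P^1 =
  X: [3/7, 1/7, 3/7]
  Y: [1/7, 5/7, 1/7]
  Z: [4/7, 1/7, 2/7]
P^2 =
  X: [22/49, 11/49, 16/49]
  Y: [12/49, 27/49, 10/49]
  Z: [3/7, 11/49, 17/49]
P^3 =
  X: [141/343, 93/343, 109/343]
  Y: [103/343, 157/343, 83/343]
  Z: [142/343, 93/343, 108/343]
P^4 =
  X: [136/343, 715/2401, 734/2401]
  Y: [114/343, 971/2401, 632/2401]
  Z: [951/2401, 715/2401, 15/49]
P^5 =
  X: [6507/16807, 5261/16807, 5039/16807]
  Y: [5893/16807, 6285/16807, 4629/16807]
  Z: [6508/16807, 5261/16807, 5038/16807]

(P^5)[Y -> X] = 5893/16807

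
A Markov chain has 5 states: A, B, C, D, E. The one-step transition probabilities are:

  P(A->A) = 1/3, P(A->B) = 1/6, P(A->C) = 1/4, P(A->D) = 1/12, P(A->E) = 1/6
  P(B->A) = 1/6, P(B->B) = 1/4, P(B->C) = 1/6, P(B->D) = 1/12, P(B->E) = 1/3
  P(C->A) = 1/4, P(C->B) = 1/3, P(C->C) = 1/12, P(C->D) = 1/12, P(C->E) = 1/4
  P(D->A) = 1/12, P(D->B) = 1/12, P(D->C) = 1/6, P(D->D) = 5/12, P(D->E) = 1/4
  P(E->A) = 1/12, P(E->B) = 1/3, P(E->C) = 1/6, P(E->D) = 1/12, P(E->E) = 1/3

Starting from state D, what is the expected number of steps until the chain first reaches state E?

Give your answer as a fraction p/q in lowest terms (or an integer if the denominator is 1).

Answer: 4

Derivation:
Let h_i = expected steps to first reach E from state i.
Boundary: h_E = 0.
First-step equations for the other states:
  h_A = 1 + 1/3*h_A + 1/6*h_B + 1/4*h_C + 1/12*h_D + 1/6*h_E
  h_B = 1 + 1/6*h_A + 1/4*h_B + 1/6*h_C + 1/12*h_D + 1/3*h_E
  h_C = 1 + 1/4*h_A + 1/3*h_B + 1/12*h_C + 1/12*h_D + 1/4*h_E
  h_D = 1 + 1/12*h_A + 1/12*h_B + 1/6*h_C + 5/12*h_D + 1/4*h_E

Substituting h_E = 0 and rearranging gives the linear system (I - Q) h = 1:
  [2/3, -1/6, -1/4, -1/12] . (h_A, h_B, h_C, h_D) = 1
  [-1/6, 3/4, -1/6, -1/12] . (h_A, h_B, h_C, h_D) = 1
  [-1/4, -1/3, 11/12, -1/12] . (h_A, h_B, h_C, h_D) = 1
  [-1/12, -1/12, -1/6, 7/12] . (h_A, h_B, h_C, h_D) = 1

Solving yields:
  h_A = 832/189
  h_B = 688/189
  h_C = 752/189
  h_D = 4

Starting state is D, so the expected hitting time is h_D = 4.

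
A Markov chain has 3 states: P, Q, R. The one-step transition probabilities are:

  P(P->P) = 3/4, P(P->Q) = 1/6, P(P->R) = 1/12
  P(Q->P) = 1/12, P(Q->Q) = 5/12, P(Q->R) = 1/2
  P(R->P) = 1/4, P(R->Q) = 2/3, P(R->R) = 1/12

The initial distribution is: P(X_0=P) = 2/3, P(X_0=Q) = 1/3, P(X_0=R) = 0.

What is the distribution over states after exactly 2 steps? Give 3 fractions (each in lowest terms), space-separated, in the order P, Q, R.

Answer: 17/36 49/144 3/16

Derivation:
Propagating the distribution step by step (d_{t+1} = d_t * P):
d_0 = (P=2/3, Q=1/3, R=0)
  d_1[P] = 2/3*3/4 + 1/3*1/12 + 0*1/4 = 19/36
  d_1[Q] = 2/3*1/6 + 1/3*5/12 + 0*2/3 = 1/4
  d_1[R] = 2/3*1/12 + 1/3*1/2 + 0*1/12 = 2/9
d_1 = (P=19/36, Q=1/4, R=2/9)
  d_2[P] = 19/36*3/4 + 1/4*1/12 + 2/9*1/4 = 17/36
  d_2[Q] = 19/36*1/6 + 1/4*5/12 + 2/9*2/3 = 49/144
  d_2[R] = 19/36*1/12 + 1/4*1/2 + 2/9*1/12 = 3/16
d_2 = (P=17/36, Q=49/144, R=3/16)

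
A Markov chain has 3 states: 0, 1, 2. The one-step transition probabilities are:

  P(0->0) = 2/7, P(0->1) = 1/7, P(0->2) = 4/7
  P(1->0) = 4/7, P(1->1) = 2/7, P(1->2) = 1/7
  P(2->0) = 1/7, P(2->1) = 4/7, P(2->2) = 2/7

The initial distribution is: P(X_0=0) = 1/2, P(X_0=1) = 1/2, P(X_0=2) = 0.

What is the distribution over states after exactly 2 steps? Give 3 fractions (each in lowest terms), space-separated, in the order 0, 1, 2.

Propagating the distribution step by step (d_{t+1} = d_t * P):
d_0 = (0=1/2, 1=1/2, 2=0)
  d_1[0] = 1/2*2/7 + 1/2*4/7 + 0*1/7 = 3/7
  d_1[1] = 1/2*1/7 + 1/2*2/7 + 0*4/7 = 3/14
  d_1[2] = 1/2*4/7 + 1/2*1/7 + 0*2/7 = 5/14
d_1 = (0=3/7, 1=3/14, 2=5/14)
  d_2[0] = 3/7*2/7 + 3/14*4/7 + 5/14*1/7 = 29/98
  d_2[1] = 3/7*1/7 + 3/14*2/7 + 5/14*4/7 = 16/49
  d_2[2] = 3/7*4/7 + 3/14*1/7 + 5/14*2/7 = 37/98
d_2 = (0=29/98, 1=16/49, 2=37/98)

Answer: 29/98 16/49 37/98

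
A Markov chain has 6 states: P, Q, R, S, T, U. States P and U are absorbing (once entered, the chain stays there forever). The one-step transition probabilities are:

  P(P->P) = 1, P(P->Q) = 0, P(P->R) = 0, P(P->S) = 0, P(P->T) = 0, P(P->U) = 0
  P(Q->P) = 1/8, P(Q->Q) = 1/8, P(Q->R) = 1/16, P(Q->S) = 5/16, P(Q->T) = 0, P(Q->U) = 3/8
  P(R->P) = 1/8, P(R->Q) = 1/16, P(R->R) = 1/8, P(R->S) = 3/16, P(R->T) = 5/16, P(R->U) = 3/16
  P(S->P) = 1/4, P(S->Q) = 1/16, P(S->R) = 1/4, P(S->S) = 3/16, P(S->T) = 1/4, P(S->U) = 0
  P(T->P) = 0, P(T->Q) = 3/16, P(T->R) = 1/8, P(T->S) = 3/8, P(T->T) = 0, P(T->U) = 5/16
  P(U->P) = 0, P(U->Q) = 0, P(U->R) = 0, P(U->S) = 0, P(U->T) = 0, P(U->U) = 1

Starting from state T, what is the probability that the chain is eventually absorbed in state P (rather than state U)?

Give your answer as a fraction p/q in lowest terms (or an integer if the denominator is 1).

Let a_i = P(absorbed in P | start in state i).
Boundary conditions: a_P = 1, a_U = 0.
For each transient state i, a_i = sum_j P(i->j) * a_j:
  a_Q = 1/8*a_P + 1/8*a_Q + 1/16*a_R + 5/16*a_S + 0*a_T + 3/8*a_U
  a_R = 1/8*a_P + 1/16*a_Q + 1/8*a_R + 3/16*a_S + 5/16*a_T + 3/16*a_U
  a_S = 1/4*a_P + 1/16*a_Q + 1/4*a_R + 3/16*a_S + 1/4*a_T + 0*a_U
  a_T = 0*a_P + 3/16*a_Q + 1/8*a_R + 3/8*a_S + 0*a_T + 5/16*a_U

Substituting a_P = 1 and a_U = 0, rearrange to (I - Q) a = r where r[i] = P(i -> P):
  [7/8, -1/16, -5/16, 0] . (a_Q, a_R, a_S, a_T) = 1/8
  [-1/16, 7/8, -3/16, -5/16] . (a_Q, a_R, a_S, a_T) = 1/8
  [-1/16, -1/4, 13/16, -1/4] . (a_Q, a_R, a_S, a_T) = 1/4
  [-3/16, -1/8, -3/8, 1] . (a_Q, a_R, a_S, a_T) = 0

Solving yields:
  a_Q = 900/2407
  a_R = 34/83
  a_S = 1360/2407
  a_T = 802/2407

Starting state is T, so the absorption probability is a_T = 802/2407.

Answer: 802/2407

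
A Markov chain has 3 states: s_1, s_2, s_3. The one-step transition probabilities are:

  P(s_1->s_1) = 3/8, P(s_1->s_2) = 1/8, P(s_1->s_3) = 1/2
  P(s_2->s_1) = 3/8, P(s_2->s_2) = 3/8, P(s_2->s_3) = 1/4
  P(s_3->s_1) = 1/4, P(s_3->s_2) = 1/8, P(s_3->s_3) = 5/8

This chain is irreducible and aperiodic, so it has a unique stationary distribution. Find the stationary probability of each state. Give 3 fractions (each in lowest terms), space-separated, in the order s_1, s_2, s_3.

The stationary distribution satisfies pi = pi * P, i.e.:
  pi_s_1 = 3/8*pi_s_1 + 3/8*pi_s_2 + 1/4*pi_s_3
  pi_s_2 = 1/8*pi_s_1 + 3/8*pi_s_2 + 1/8*pi_s_3
  pi_s_3 = 1/2*pi_s_1 + 1/4*pi_s_2 + 5/8*pi_s_3
with normalization: pi_s_1 + pi_s_2 + pi_s_3 = 1.

Using the first 2 balance equations plus normalization, the linear system A*pi = b is:
  [-5/8, 3/8, 1/4] . pi = 0
  [1/8, -5/8, 1/8] . pi = 0
  [1, 1, 1] . pi = 1

Solving yields:
  pi_s_1 = 13/42
  pi_s_2 = 1/6
  pi_s_3 = 11/21

Verification (pi * P):
  13/42*3/8 + 1/6*3/8 + 11/21*1/4 = 13/42 = pi_s_1  (ok)
  13/42*1/8 + 1/6*3/8 + 11/21*1/8 = 1/6 = pi_s_2  (ok)
  13/42*1/2 + 1/6*1/4 + 11/21*5/8 = 11/21 = pi_s_3  (ok)

Answer: 13/42 1/6 11/21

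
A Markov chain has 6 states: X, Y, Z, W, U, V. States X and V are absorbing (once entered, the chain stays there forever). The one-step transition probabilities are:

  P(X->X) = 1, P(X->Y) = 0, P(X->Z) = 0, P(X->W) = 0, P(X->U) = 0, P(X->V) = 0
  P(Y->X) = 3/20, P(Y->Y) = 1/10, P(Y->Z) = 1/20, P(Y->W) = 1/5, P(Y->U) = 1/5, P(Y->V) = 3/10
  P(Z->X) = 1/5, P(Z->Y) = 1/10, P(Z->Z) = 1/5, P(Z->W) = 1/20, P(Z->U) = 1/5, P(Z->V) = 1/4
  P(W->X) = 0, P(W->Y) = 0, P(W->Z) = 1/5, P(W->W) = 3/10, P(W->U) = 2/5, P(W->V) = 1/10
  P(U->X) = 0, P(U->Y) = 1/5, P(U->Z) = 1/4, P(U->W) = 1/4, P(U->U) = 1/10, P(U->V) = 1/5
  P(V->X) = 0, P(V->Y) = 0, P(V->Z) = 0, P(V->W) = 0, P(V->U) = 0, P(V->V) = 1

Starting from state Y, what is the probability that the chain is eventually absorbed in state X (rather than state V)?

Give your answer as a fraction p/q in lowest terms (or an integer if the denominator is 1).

Let a_i = P(absorbed in X | start in state i).
Boundary conditions: a_X = 1, a_V = 0.
For each transient state i, a_i = sum_j P(i->j) * a_j:
  a_Y = 3/20*a_X + 1/10*a_Y + 1/20*a_Z + 1/5*a_W + 1/5*a_U + 3/10*a_V
  a_Z = 1/5*a_X + 1/10*a_Y + 1/5*a_Z + 1/20*a_W + 1/5*a_U + 1/4*a_V
  a_W = 0*a_X + 0*a_Y + 1/5*a_Z + 3/10*a_W + 2/5*a_U + 1/10*a_V
  a_U = 0*a_X + 1/5*a_Y + 1/4*a_Z + 1/4*a_W + 1/10*a_U + 1/5*a_V

Substituting a_X = 1 and a_V = 0, rearrange to (I - Q) a = r where r[i] = P(i -> X):
  [9/10, -1/20, -1/5, -1/5] . (a_Y, a_Z, a_W, a_U) = 3/20
  [-1/10, 4/5, -1/20, -1/5] . (a_Y, a_Z, a_W, a_U) = 1/5
  [0, -1/5, 7/10, -2/5] . (a_Y, a_Z, a_W, a_U) = 0
  [-1/5, -1/4, -1/4, 9/10] . (a_Y, a_Z, a_W, a_U) = 0

Solving yields:
  a_Y = 321/1111
  a_Z = 1987/5555
  a_W = 1292/5555
  a_U = 507/2222

Starting state is Y, so the absorption probability is a_Y = 321/1111.

Answer: 321/1111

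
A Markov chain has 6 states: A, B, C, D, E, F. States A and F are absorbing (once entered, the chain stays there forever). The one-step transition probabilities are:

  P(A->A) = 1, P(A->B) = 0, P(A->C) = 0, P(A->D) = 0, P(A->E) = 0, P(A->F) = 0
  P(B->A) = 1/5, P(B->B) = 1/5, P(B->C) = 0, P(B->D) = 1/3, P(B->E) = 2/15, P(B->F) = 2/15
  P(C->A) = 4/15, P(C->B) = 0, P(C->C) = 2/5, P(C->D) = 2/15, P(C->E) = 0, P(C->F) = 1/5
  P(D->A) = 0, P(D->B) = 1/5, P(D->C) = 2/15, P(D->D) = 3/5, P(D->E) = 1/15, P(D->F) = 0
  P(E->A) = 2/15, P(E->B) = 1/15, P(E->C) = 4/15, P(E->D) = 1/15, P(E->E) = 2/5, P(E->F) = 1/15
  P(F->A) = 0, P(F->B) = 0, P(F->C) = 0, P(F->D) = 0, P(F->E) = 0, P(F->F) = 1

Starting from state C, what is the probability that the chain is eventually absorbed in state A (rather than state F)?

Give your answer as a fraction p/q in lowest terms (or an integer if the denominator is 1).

Answer: 1076/1867

Derivation:
Let a_i = P(absorbed in A | start in state i).
Boundary conditions: a_A = 1, a_F = 0.
For each transient state i, a_i = sum_j P(i->j) * a_j:
  a_B = 1/5*a_A + 1/5*a_B + 0*a_C + 1/3*a_D + 2/15*a_E + 2/15*a_F
  a_C = 4/15*a_A + 0*a_B + 2/5*a_C + 2/15*a_D + 0*a_E + 1/5*a_F
  a_D = 0*a_A + 1/5*a_B + 2/15*a_C + 3/5*a_D + 1/15*a_E + 0*a_F
  a_E = 2/15*a_A + 1/15*a_B + 4/15*a_C + 1/15*a_D + 2/5*a_E + 1/15*a_F

Substituting a_A = 1 and a_F = 0, rearrange to (I - Q) a = r where r[i] = P(i -> A):
  [4/5, 0, -1/3, -2/15] . (a_B, a_C, a_D, a_E) = 1/5
  [0, 3/5, -2/15, 0] . (a_B, a_C, a_D, a_E) = 4/15
  [-1/5, -2/15, 2/5, -1/15] . (a_B, a_C, a_D, a_E) = 0
  [-1/15, -4/15, -1/15, 3/5] . (a_B, a_C, a_D, a_E) = 2/15

Solving yields:
  a_B = 2237/3734
  a_C = 1076/1867
  a_D = 1108/1867
  a_E = 2281/3734

Starting state is C, so the absorption probability is a_C = 1076/1867.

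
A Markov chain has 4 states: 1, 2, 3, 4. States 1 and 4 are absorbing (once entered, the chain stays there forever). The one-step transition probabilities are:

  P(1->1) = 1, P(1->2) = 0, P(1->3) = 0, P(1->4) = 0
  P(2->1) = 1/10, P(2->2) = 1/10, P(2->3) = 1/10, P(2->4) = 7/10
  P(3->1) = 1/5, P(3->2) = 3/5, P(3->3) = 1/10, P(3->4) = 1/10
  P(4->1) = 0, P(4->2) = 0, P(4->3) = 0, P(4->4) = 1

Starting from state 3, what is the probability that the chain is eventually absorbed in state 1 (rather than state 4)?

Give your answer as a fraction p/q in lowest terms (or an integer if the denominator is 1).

Answer: 8/25

Derivation:
Let a_i = P(absorbed in 1 | start in state i).
Boundary conditions: a_1 = 1, a_4 = 0.
For each transient state i, a_i = sum_j P(i->j) * a_j:
  a_2 = 1/10*a_1 + 1/10*a_2 + 1/10*a_3 + 7/10*a_4
  a_3 = 1/5*a_1 + 3/5*a_2 + 1/10*a_3 + 1/10*a_4

Substituting a_1 = 1 and a_4 = 0, rearrange to (I - Q) a = r where r[i] = P(i -> 1):
  [9/10, -1/10] . (a_2, a_3) = 1/10
  [-3/5, 9/10] . (a_2, a_3) = 1/5

Solving yields:
  a_2 = 11/75
  a_3 = 8/25

Starting state is 3, so the absorption probability is a_3 = 8/25.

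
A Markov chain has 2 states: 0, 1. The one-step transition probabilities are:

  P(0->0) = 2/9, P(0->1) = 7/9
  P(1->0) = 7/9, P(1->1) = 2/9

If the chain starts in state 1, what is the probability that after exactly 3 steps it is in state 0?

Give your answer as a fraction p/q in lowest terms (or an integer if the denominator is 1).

Computing P^3 by repeated multiplication:
P^1 =
  0: [2/9, 7/9]
  1: [7/9, 2/9]
P^2 =
  0: [53/81, 28/81]
  1: [28/81, 53/81]
P^3 =
  0: [302/729, 427/729]
  1: [427/729, 302/729]

(P^3)[1 -> 0] = 427/729

Answer: 427/729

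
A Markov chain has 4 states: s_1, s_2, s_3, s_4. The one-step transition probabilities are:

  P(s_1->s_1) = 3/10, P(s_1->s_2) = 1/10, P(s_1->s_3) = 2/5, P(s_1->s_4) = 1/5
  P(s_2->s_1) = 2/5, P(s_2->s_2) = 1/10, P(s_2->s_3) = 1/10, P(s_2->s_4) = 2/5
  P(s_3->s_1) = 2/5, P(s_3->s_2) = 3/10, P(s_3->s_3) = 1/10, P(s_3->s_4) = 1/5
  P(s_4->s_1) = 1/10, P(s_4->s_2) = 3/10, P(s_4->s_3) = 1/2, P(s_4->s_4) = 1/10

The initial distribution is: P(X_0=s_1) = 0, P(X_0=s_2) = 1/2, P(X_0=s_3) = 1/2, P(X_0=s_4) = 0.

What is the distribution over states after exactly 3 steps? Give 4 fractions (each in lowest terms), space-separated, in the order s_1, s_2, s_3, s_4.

Answer: 31/100 21/100 53/200 43/200

Derivation:
Propagating the distribution step by step (d_{t+1} = d_t * P):
d_0 = (s_1=0, s_2=1/2, s_3=1/2, s_4=0)
  d_1[s_1] = 0*3/10 + 1/2*2/5 + 1/2*2/5 + 0*1/10 = 2/5
  d_1[s_2] = 0*1/10 + 1/2*1/10 + 1/2*3/10 + 0*3/10 = 1/5
  d_1[s_3] = 0*2/5 + 1/2*1/10 + 1/2*1/10 + 0*1/2 = 1/10
  d_1[s_4] = 0*1/5 + 1/2*2/5 + 1/2*1/5 + 0*1/10 = 3/10
d_1 = (s_1=2/5, s_2=1/5, s_3=1/10, s_4=3/10)
  d_2[s_1] = 2/5*3/10 + 1/5*2/5 + 1/10*2/5 + 3/10*1/10 = 27/100
  d_2[s_2] = 2/5*1/10 + 1/5*1/10 + 1/10*3/10 + 3/10*3/10 = 9/50
  d_2[s_3] = 2/5*2/5 + 1/5*1/10 + 1/10*1/10 + 3/10*1/2 = 17/50
  d_2[s_4] = 2/5*1/5 + 1/5*2/5 + 1/10*1/5 + 3/10*1/10 = 21/100
d_2 = (s_1=27/100, s_2=9/50, s_3=17/50, s_4=21/100)
  d_3[s_1] = 27/100*3/10 + 9/50*2/5 + 17/50*2/5 + 21/100*1/10 = 31/100
  d_3[s_2] = 27/100*1/10 + 9/50*1/10 + 17/50*3/10 + 21/100*3/10 = 21/100
  d_3[s_3] = 27/100*2/5 + 9/50*1/10 + 17/50*1/10 + 21/100*1/2 = 53/200
  d_3[s_4] = 27/100*1/5 + 9/50*2/5 + 17/50*1/5 + 21/100*1/10 = 43/200
d_3 = (s_1=31/100, s_2=21/100, s_3=53/200, s_4=43/200)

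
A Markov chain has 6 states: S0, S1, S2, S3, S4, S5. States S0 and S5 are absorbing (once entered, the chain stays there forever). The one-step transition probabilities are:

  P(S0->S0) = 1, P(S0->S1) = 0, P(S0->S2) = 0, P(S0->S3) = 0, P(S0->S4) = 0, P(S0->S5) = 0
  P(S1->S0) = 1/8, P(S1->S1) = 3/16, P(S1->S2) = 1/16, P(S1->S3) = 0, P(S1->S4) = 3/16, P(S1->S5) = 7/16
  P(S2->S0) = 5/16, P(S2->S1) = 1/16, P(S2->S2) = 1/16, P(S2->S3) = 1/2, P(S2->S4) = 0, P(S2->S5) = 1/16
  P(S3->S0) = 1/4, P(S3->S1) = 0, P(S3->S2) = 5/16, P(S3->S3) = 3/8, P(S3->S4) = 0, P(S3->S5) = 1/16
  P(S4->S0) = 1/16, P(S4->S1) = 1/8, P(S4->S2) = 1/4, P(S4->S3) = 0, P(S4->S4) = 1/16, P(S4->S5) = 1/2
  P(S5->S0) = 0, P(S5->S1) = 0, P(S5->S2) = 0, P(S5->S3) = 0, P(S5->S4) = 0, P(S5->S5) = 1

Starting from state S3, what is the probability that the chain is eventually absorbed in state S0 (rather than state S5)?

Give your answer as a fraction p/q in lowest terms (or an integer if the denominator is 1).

Let a_i = P(absorbed in S0 | start in state i).
Boundary conditions: a_S0 = 1, a_S5 = 0.
For each transient state i, a_i = sum_j P(i->j) * a_j:
  a_S1 = 1/8*a_S0 + 3/16*a_S1 + 1/16*a_S2 + 0*a_S3 + 3/16*a_S4 + 7/16*a_S5
  a_S2 = 5/16*a_S0 + 1/16*a_S1 + 1/16*a_S2 + 1/2*a_S3 + 0*a_S4 + 1/16*a_S5
  a_S3 = 1/4*a_S0 + 0*a_S1 + 5/16*a_S2 + 3/8*a_S3 + 0*a_S4 + 1/16*a_S5
  a_S4 = 1/16*a_S0 + 1/8*a_S1 + 1/4*a_S2 + 0*a_S3 + 1/16*a_S4 + 1/2*a_S5

Substituting a_S0 = 1 and a_S5 = 0, rearrange to (I - Q) a = r where r[i] = P(i -> S0):
  [13/16, -1/16, 0, -3/16] . (a_S1, a_S2, a_S3, a_S4) = 1/8
  [-1/16, 15/16, -1/2, 0] . (a_S1, a_S2, a_S3, a_S4) = 5/16
  [0, -5/16, 5/8, 0] . (a_S1, a_S2, a_S3, a_S4) = 1/4
  [-1/8, -1/4, 0, 15/16] . (a_S1, a_S2, a_S3, a_S4) = 1/16

Solving yields:
  a_S1 = 487/1710
  a_S2 = 1319/1710
  a_S3 = 2687/3420
  a_S4 = 796/2565

Starting state is S3, so the absorption probability is a_S3 = 2687/3420.

Answer: 2687/3420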